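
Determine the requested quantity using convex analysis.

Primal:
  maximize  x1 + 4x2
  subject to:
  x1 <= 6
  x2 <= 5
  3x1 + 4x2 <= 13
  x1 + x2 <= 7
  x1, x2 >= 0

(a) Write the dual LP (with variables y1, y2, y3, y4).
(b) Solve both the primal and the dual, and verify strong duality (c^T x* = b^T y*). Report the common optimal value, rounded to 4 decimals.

The standard primal-dual pair for 'max c^T x s.t. A x <= b, x >= 0' is:
  Dual:  min b^T y  s.t.  A^T y >= c,  y >= 0.

So the dual LP is:
  minimize  6y1 + 5y2 + 13y3 + 7y4
  subject to:
    y1 + 3y3 + y4 >= 1
    y2 + 4y3 + y4 >= 4
    y1, y2, y3, y4 >= 0

Solving the primal: x* = (0, 3.25).
  primal value c^T x* = 13.
Solving the dual: y* = (0, 0, 1, 0).
  dual value b^T y* = 13.
Strong duality: c^T x* = b^T y*. Confirmed.

13


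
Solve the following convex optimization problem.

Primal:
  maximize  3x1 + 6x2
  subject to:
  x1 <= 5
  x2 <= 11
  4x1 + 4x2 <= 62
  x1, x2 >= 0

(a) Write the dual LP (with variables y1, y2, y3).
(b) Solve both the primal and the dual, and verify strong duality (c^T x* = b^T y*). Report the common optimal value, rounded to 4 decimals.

The standard primal-dual pair for 'max c^T x s.t. A x <= b, x >= 0' is:
  Dual:  min b^T y  s.t.  A^T y >= c,  y >= 0.

So the dual LP is:
  minimize  5y1 + 11y2 + 62y3
  subject to:
    y1 + 4y3 >= 3
    y2 + 4y3 >= 6
    y1, y2, y3 >= 0

Solving the primal: x* = (4.5, 11).
  primal value c^T x* = 79.5.
Solving the dual: y* = (0, 3, 0.75).
  dual value b^T y* = 79.5.
Strong duality: c^T x* = b^T y*. Confirmed.

79.5


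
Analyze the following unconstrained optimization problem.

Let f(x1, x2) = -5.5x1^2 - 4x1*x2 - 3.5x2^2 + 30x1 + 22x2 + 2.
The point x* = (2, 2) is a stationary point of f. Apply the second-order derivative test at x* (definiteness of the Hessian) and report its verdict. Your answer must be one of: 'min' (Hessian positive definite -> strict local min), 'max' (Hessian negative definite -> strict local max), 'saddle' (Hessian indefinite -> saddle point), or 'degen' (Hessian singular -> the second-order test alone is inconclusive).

Compute the Hessian H = grad^2 f:
  H = [[-11, -4], [-4, -7]]
Verify stationarity: grad f(x*) = H x* + g = (0, 0).
Eigenvalues of H: -13.4721, -4.5279.
Both eigenvalues < 0, so H is negative definite -> x* is a strict local max.

max


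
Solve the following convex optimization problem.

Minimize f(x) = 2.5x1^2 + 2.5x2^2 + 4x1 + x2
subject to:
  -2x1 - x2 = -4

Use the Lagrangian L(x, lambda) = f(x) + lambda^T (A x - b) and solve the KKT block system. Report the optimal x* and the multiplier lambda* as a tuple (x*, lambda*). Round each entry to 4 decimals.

Form the Lagrangian:
  L(x, lambda) = (1/2) x^T Q x + c^T x + lambda^T (A x - b)
Stationarity (grad_x L = 0): Q x + c + A^T lambda = 0.
Primal feasibility: A x = b.

This gives the KKT block system:
  [ Q   A^T ] [ x     ]   [-c ]
  [ A    0  ] [ lambda ] = [ b ]

Solving the linear system:
  x*      = (1.52, 0.96)
  lambda* = (5.8)
  f(x*)   = 15.12

x* = (1.52, 0.96), lambda* = (5.8)


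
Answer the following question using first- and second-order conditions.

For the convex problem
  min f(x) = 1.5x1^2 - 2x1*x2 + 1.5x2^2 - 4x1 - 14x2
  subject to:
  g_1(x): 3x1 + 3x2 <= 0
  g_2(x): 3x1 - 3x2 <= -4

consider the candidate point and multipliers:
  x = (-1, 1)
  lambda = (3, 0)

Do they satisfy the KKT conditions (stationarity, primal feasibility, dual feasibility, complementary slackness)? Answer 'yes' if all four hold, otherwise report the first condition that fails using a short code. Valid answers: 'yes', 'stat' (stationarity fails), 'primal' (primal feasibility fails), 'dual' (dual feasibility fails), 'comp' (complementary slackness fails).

Gradient of f: grad f(x) = Q x + c = (-9, -9)
Constraint values g_i(x) = a_i^T x - b_i:
  g_1((-1, 1)) = 0
  g_2((-1, 1)) = -2
Stationarity residual: grad f(x) + sum_i lambda_i a_i = (0, 0)
  -> stationarity OK
Primal feasibility (all g_i <= 0): OK
Dual feasibility (all lambda_i >= 0): OK
Complementary slackness (lambda_i * g_i(x) = 0 for all i): OK

Verdict: yes, KKT holds.

yes


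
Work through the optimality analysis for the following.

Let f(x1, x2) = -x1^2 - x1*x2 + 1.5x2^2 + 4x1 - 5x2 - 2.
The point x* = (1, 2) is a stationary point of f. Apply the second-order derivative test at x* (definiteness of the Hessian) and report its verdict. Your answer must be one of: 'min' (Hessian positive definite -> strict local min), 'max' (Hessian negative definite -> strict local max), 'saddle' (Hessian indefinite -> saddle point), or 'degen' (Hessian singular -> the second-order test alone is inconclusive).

Compute the Hessian H = grad^2 f:
  H = [[-2, -1], [-1, 3]]
Verify stationarity: grad f(x*) = H x* + g = (0, 0).
Eigenvalues of H: -2.1926, 3.1926.
Eigenvalues have mixed signs, so H is indefinite -> x* is a saddle point.

saddle


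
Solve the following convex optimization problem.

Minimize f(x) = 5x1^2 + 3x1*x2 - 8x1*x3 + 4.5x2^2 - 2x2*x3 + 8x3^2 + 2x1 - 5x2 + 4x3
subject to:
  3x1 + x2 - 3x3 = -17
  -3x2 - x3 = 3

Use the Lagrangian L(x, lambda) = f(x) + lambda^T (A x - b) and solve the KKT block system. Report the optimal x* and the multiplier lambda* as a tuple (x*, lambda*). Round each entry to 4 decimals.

Form the Lagrangian:
  L(x, lambda) = (1/2) x^T Q x + c^T x + lambda^T (A x - b)
Stationarity (grad_x L = 0): Q x + c + A^T lambda = 0.
Primal feasibility: A x = b.

This gives the KKT block system:
  [ Q   A^T ] [ x     ]   [-c ]
  [ A    0  ] [ lambda ] = [ b ]

Solving the linear system:
  x*      = (-5.1561, -1.0532, 0.1595)
  lambda* = (17.9988, -4.089)
  f(x*)   = 156.9197

x* = (-5.1561, -1.0532, 0.1595), lambda* = (17.9988, -4.089)


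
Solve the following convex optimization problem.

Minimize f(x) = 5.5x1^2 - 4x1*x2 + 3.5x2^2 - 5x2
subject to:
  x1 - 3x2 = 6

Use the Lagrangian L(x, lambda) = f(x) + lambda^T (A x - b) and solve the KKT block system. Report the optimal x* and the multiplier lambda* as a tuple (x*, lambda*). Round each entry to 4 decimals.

Form the Lagrangian:
  L(x, lambda) = (1/2) x^T Q x + c^T x + lambda^T (A x - b)
Stationarity (grad_x L = 0): Q x + c + A^T lambda = 0.
Primal feasibility: A x = b.

This gives the KKT block system:
  [ Q   A^T ] [ x     ]   [-c ]
  [ A    0  ] [ lambda ] = [ b ]

Solving the linear system:
  x*      = (-0.1829, -2.061)
  lambda* = (-6.2317)
  f(x*)   = 23.8476

x* = (-0.1829, -2.061), lambda* = (-6.2317)


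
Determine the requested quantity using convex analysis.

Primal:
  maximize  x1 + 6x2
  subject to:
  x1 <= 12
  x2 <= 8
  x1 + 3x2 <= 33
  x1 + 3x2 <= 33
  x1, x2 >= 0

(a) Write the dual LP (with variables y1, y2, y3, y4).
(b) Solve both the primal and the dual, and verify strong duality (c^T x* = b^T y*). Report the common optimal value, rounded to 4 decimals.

The standard primal-dual pair for 'max c^T x s.t. A x <= b, x >= 0' is:
  Dual:  min b^T y  s.t.  A^T y >= c,  y >= 0.

So the dual LP is:
  minimize  12y1 + 8y2 + 33y3 + 33y4
  subject to:
    y1 + y3 + y4 >= 1
    y2 + 3y3 + 3y4 >= 6
    y1, y2, y3, y4 >= 0

Solving the primal: x* = (9, 8).
  primal value c^T x* = 57.
Solving the dual: y* = (0, 3, 1, 0).
  dual value b^T y* = 57.
Strong duality: c^T x* = b^T y*. Confirmed.

57


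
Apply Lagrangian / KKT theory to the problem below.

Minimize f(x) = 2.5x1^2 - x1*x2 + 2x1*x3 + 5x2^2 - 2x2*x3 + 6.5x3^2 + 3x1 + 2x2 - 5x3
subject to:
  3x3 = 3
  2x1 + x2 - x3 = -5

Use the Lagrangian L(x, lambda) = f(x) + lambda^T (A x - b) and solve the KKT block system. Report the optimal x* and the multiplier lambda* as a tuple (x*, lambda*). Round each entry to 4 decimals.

Form the Lagrangian:
  L(x, lambda) = (1/2) x^T Q x + c^T x + lambda^T (A x - b)
Stationarity (grad_x L = 0): Q x + c + A^T lambda = 0.
Primal feasibility: A x = b.

This gives the KKT block system:
  [ Q   A^T ] [ x     ]   [-c ]
  [ A    0  ] [ lambda ] = [ b ]

Solving the linear system:
  x*      = (-1.8163, -0.3673, 1)
  lambda* = (-1.0816, 1.8571)
  f(x*)   = 0.6735

x* = (-1.8163, -0.3673, 1), lambda* = (-1.0816, 1.8571)


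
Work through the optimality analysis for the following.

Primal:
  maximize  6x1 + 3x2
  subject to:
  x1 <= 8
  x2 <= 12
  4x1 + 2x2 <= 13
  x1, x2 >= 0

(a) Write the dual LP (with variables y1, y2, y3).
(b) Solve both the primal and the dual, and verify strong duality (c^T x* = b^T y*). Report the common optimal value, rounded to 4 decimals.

The standard primal-dual pair for 'max c^T x s.t. A x <= b, x >= 0' is:
  Dual:  min b^T y  s.t.  A^T y >= c,  y >= 0.

So the dual LP is:
  minimize  8y1 + 12y2 + 13y3
  subject to:
    y1 + 4y3 >= 6
    y2 + 2y3 >= 3
    y1, y2, y3 >= 0

Solving the primal: x* = (3.25, 0).
  primal value c^T x* = 19.5.
Solving the dual: y* = (0, 0, 1.5).
  dual value b^T y* = 19.5.
Strong duality: c^T x* = b^T y*. Confirmed.

19.5


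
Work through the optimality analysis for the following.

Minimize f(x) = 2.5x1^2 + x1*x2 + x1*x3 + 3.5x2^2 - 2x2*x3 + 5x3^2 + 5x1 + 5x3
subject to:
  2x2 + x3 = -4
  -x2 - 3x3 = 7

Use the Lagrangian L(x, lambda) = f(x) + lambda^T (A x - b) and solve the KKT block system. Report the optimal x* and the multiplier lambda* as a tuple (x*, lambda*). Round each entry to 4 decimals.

Form the Lagrangian:
  L(x, lambda) = (1/2) x^T Q x + c^T x + lambda^T (A x - b)
Stationarity (grad_x L = 0): Q x + c + A^T lambda = 0.
Primal feasibility: A x = b.

This gives the KKT block system:
  [ Q   A^T ] [ x     ]   [-c ]
  [ A    0  ] [ lambda ] = [ b ]

Solving the linear system:
  x*      = (-0.4, -1, -2)
  lambda* = (-0.64, -4.68)
  f(x*)   = 9.1

x* = (-0.4, -1, -2), lambda* = (-0.64, -4.68)


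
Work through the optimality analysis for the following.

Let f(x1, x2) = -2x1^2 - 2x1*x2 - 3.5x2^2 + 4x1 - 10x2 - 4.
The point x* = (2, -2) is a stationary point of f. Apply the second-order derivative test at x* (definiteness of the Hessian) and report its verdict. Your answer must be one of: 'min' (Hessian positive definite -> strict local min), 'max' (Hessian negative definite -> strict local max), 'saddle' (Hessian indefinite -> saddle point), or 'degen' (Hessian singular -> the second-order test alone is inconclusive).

Compute the Hessian H = grad^2 f:
  H = [[-4, -2], [-2, -7]]
Verify stationarity: grad f(x*) = H x* + g = (0, 0).
Eigenvalues of H: -8, -3.
Both eigenvalues < 0, so H is negative definite -> x* is a strict local max.

max


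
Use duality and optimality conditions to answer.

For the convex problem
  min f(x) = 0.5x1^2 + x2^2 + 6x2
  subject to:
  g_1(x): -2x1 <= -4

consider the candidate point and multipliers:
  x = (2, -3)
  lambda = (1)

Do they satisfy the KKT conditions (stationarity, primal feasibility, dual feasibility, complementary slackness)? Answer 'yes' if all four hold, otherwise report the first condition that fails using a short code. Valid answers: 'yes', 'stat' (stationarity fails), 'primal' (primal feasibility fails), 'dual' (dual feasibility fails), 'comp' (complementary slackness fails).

Gradient of f: grad f(x) = Q x + c = (2, 0)
Constraint values g_i(x) = a_i^T x - b_i:
  g_1((2, -3)) = 0
Stationarity residual: grad f(x) + sum_i lambda_i a_i = (0, 0)
  -> stationarity OK
Primal feasibility (all g_i <= 0): OK
Dual feasibility (all lambda_i >= 0): OK
Complementary slackness (lambda_i * g_i(x) = 0 for all i): OK

Verdict: yes, KKT holds.

yes


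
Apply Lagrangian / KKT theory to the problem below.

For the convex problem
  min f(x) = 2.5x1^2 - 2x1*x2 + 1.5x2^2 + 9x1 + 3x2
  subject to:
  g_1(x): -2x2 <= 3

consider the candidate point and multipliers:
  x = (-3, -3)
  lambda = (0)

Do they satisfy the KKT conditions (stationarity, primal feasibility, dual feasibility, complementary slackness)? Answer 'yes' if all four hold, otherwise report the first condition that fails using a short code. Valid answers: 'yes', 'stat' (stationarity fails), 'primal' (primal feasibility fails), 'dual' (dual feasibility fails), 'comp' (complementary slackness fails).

Gradient of f: grad f(x) = Q x + c = (0, 0)
Constraint values g_i(x) = a_i^T x - b_i:
  g_1((-3, -3)) = 3
Stationarity residual: grad f(x) + sum_i lambda_i a_i = (0, 0)
  -> stationarity OK
Primal feasibility (all g_i <= 0): FAILS
Dual feasibility (all lambda_i >= 0): OK
Complementary slackness (lambda_i * g_i(x) = 0 for all i): OK

Verdict: the first failing condition is primal_feasibility -> primal.

primal


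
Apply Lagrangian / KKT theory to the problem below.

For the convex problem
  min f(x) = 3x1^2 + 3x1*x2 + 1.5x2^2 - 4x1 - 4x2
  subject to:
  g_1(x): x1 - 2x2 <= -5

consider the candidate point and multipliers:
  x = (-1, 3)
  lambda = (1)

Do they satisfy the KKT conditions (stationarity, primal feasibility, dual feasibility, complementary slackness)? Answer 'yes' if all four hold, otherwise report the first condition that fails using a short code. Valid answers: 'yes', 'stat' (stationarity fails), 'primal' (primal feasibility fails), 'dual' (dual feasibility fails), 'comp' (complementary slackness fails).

Gradient of f: grad f(x) = Q x + c = (-1, 2)
Constraint values g_i(x) = a_i^T x - b_i:
  g_1((-1, 3)) = -2
Stationarity residual: grad f(x) + sum_i lambda_i a_i = (0, 0)
  -> stationarity OK
Primal feasibility (all g_i <= 0): OK
Dual feasibility (all lambda_i >= 0): OK
Complementary slackness (lambda_i * g_i(x) = 0 for all i): FAILS

Verdict: the first failing condition is complementary_slackness -> comp.

comp


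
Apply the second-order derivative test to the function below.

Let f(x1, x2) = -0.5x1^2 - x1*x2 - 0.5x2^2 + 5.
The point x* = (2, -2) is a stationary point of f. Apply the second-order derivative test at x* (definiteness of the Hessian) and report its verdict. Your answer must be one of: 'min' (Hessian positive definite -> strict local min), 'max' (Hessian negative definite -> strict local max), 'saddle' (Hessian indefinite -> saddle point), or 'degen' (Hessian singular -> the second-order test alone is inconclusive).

Compute the Hessian H = grad^2 f:
  H = [[-1, -1], [-1, -1]]
Verify stationarity: grad f(x*) = H x* + g = (0, 0).
Eigenvalues of H: -2, 0.
H has a zero eigenvalue (singular; negative semidefinite but not definite), so H is neither positive definite, negative definite, nor indefinite. The second-order test alone is inconclusive -> degen.
(Indeed, f is constant along the null direction of H through x*, so x* is not a strict local extremum.)

degen


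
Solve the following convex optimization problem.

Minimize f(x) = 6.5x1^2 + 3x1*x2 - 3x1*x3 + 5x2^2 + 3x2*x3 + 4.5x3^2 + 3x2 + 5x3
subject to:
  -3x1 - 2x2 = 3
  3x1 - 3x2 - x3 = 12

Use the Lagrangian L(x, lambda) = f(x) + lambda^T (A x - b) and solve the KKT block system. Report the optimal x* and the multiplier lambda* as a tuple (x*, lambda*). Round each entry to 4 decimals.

Form the Lagrangian:
  L(x, lambda) = (1/2) x^T Q x + c^T x + lambda^T (A x - b)
Stationarity (grad_x L = 0): Q x + c + A^T lambda = 0.
Primal feasibility: A x = b.

This gives the KKT block system:
  [ Q   A^T ] [ x     ]   [-c ]
  [ A    0  ] [ lambda ] = [ b ]

Solving the linear system:
  x*      = (1.0297, -3.0446, 0.2231)
  lambda* = (-4.0208, -5.2153)
  f(x*)   = 33.3141

x* = (1.0297, -3.0446, 0.2231), lambda* = (-4.0208, -5.2153)


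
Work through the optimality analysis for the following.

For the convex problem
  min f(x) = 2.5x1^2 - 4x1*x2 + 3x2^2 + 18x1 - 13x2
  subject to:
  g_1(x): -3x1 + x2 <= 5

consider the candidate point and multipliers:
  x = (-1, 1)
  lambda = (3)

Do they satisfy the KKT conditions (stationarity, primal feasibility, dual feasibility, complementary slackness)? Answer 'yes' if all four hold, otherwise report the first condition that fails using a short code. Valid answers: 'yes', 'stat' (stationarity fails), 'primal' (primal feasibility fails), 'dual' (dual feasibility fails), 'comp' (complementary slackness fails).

Gradient of f: grad f(x) = Q x + c = (9, -3)
Constraint values g_i(x) = a_i^T x - b_i:
  g_1((-1, 1)) = -1
Stationarity residual: grad f(x) + sum_i lambda_i a_i = (0, 0)
  -> stationarity OK
Primal feasibility (all g_i <= 0): OK
Dual feasibility (all lambda_i >= 0): OK
Complementary slackness (lambda_i * g_i(x) = 0 for all i): FAILS

Verdict: the first failing condition is complementary_slackness -> comp.

comp


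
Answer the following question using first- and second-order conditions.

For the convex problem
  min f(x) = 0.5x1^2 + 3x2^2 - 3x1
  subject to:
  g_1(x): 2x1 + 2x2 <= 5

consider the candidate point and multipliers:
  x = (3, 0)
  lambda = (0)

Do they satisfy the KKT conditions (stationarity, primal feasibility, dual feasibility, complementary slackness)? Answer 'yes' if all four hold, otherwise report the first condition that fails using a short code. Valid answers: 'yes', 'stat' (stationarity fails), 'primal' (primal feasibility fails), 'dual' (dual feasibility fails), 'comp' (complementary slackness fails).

Gradient of f: grad f(x) = Q x + c = (0, 0)
Constraint values g_i(x) = a_i^T x - b_i:
  g_1((3, 0)) = 1
Stationarity residual: grad f(x) + sum_i lambda_i a_i = (0, 0)
  -> stationarity OK
Primal feasibility (all g_i <= 0): FAILS
Dual feasibility (all lambda_i >= 0): OK
Complementary slackness (lambda_i * g_i(x) = 0 for all i): OK

Verdict: the first failing condition is primal_feasibility -> primal.

primal


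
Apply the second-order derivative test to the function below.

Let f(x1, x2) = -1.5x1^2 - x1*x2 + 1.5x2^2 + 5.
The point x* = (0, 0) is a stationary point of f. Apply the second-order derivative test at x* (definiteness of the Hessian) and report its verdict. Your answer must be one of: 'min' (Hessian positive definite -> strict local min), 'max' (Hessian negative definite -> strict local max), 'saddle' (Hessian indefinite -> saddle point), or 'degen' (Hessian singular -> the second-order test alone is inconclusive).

Compute the Hessian H = grad^2 f:
  H = [[-3, -1], [-1, 3]]
Verify stationarity: grad f(x*) = H x* + g = (0, 0).
Eigenvalues of H: -3.1623, 3.1623.
Eigenvalues have mixed signs, so H is indefinite -> x* is a saddle point.

saddle


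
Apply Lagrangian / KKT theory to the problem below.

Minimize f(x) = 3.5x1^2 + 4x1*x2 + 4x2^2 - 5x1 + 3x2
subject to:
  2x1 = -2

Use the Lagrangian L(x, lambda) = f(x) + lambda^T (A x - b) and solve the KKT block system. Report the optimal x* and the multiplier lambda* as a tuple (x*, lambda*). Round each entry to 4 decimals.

Form the Lagrangian:
  L(x, lambda) = (1/2) x^T Q x + c^T x + lambda^T (A x - b)
Stationarity (grad_x L = 0): Q x + c + A^T lambda = 0.
Primal feasibility: A x = b.

This gives the KKT block system:
  [ Q   A^T ] [ x     ]   [-c ]
  [ A    0  ] [ lambda ] = [ b ]

Solving the linear system:
  x*      = (-1, 0.125)
  lambda* = (5.75)
  f(x*)   = 8.4375

x* = (-1, 0.125), lambda* = (5.75)


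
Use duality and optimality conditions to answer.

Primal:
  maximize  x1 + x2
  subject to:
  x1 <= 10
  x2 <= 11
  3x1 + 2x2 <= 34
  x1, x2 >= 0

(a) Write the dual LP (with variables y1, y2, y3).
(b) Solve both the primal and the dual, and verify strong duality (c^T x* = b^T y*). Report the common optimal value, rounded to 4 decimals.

The standard primal-dual pair for 'max c^T x s.t. A x <= b, x >= 0' is:
  Dual:  min b^T y  s.t.  A^T y >= c,  y >= 0.

So the dual LP is:
  minimize  10y1 + 11y2 + 34y3
  subject to:
    y1 + 3y3 >= 1
    y2 + 2y3 >= 1
    y1, y2, y3 >= 0

Solving the primal: x* = (4, 11).
  primal value c^T x* = 15.
Solving the dual: y* = (0, 0.3333, 0.3333).
  dual value b^T y* = 15.
Strong duality: c^T x* = b^T y*. Confirmed.

15


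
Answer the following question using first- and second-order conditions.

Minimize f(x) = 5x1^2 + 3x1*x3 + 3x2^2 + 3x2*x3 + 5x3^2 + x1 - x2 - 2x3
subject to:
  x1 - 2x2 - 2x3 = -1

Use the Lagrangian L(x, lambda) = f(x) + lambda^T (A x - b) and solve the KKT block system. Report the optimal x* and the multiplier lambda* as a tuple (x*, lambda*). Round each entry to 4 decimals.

Form the Lagrangian:
  L(x, lambda) = (1/2) x^T Q x + c^T x + lambda^T (A x - b)
Stationarity (grad_x L = 0): Q x + c + A^T lambda = 0.
Primal feasibility: A x = b.

This gives the KKT block system:
  [ Q   A^T ] [ x     ]   [-c ]
  [ A    0  ] [ lambda ] = [ b ]

Solving the linear system:
  x*      = (-0.2106, 0.1131, 0.2816)
  lambda* = (0.2616)
  f(x*)   = -0.3126

x* = (-0.2106, 0.1131, 0.2816), lambda* = (0.2616)


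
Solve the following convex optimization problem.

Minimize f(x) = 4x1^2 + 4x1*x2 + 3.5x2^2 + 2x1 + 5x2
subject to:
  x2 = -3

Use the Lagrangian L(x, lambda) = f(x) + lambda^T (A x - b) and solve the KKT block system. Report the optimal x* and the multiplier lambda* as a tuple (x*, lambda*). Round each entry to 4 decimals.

Form the Lagrangian:
  L(x, lambda) = (1/2) x^T Q x + c^T x + lambda^T (A x - b)
Stationarity (grad_x L = 0): Q x + c + A^T lambda = 0.
Primal feasibility: A x = b.

This gives the KKT block system:
  [ Q   A^T ] [ x     ]   [-c ]
  [ A    0  ] [ lambda ] = [ b ]

Solving the linear system:
  x*      = (1.25, -3)
  lambda* = (11)
  f(x*)   = 10.25

x* = (1.25, -3), lambda* = (11)


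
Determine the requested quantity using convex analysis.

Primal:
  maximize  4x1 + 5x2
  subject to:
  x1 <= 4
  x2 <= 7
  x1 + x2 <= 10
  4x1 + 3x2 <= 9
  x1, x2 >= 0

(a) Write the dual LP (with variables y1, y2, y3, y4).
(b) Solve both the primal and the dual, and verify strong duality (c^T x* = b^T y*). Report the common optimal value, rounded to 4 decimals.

The standard primal-dual pair for 'max c^T x s.t. A x <= b, x >= 0' is:
  Dual:  min b^T y  s.t.  A^T y >= c,  y >= 0.

So the dual LP is:
  minimize  4y1 + 7y2 + 10y3 + 9y4
  subject to:
    y1 + y3 + 4y4 >= 4
    y2 + y3 + 3y4 >= 5
    y1, y2, y3, y4 >= 0

Solving the primal: x* = (0, 3).
  primal value c^T x* = 15.
Solving the dual: y* = (0, 0, 0, 1.6667).
  dual value b^T y* = 15.
Strong duality: c^T x* = b^T y*. Confirmed.

15


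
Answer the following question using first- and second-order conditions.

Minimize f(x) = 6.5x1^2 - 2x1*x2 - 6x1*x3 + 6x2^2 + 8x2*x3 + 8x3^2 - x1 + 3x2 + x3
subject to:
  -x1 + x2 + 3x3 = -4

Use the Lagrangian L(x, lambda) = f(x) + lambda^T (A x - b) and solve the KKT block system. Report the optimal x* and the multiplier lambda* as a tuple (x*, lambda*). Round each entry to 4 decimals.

Form the Lagrangian:
  L(x, lambda) = (1/2) x^T Q x + c^T x + lambda^T (A x - b)
Stationarity (grad_x L = 0): Q x + c + A^T lambda = 0.
Primal feasibility: A x = b.

This gives the KKT block system:
  [ Q   A^T ] [ x     ]   [-c ]
  [ A    0  ] [ lambda ] = [ b ]

Solving the linear system:
  x*      = (-0.0296, 0.1084, -1.3793)
  lambda* = (6.6749)
  f(x*)   = 12.8374

x* = (-0.0296, 0.1084, -1.3793), lambda* = (6.6749)


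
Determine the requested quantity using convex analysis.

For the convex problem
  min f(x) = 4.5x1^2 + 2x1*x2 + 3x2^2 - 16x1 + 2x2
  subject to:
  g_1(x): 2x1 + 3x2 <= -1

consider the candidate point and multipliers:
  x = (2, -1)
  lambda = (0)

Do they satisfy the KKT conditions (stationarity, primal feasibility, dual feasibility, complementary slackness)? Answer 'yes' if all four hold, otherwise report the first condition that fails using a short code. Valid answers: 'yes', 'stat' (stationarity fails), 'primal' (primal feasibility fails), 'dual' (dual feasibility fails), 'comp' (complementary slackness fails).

Gradient of f: grad f(x) = Q x + c = (0, 0)
Constraint values g_i(x) = a_i^T x - b_i:
  g_1((2, -1)) = 2
Stationarity residual: grad f(x) + sum_i lambda_i a_i = (0, 0)
  -> stationarity OK
Primal feasibility (all g_i <= 0): FAILS
Dual feasibility (all lambda_i >= 0): OK
Complementary slackness (lambda_i * g_i(x) = 0 for all i): OK

Verdict: the first failing condition is primal_feasibility -> primal.

primal


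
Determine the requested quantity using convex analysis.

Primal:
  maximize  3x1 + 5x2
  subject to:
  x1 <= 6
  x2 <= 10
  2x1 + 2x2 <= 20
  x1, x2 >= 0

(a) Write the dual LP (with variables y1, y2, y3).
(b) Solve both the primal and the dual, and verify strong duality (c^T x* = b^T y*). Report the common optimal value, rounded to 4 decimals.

The standard primal-dual pair for 'max c^T x s.t. A x <= b, x >= 0' is:
  Dual:  min b^T y  s.t.  A^T y >= c,  y >= 0.

So the dual LP is:
  minimize  6y1 + 10y2 + 20y3
  subject to:
    y1 + 2y3 >= 3
    y2 + 2y3 >= 5
    y1, y2, y3 >= 0

Solving the primal: x* = (0, 10).
  primal value c^T x* = 50.
Solving the dual: y* = (0, 0, 2.5).
  dual value b^T y* = 50.
Strong duality: c^T x* = b^T y*. Confirmed.

50


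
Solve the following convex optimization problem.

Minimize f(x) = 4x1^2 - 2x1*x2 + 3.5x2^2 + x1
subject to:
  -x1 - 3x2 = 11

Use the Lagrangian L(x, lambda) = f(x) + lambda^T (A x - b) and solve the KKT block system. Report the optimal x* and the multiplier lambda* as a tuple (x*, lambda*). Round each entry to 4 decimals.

Form the Lagrangian:
  L(x, lambda) = (1/2) x^T Q x + c^T x + lambda^T (A x - b)
Stationarity (grad_x L = 0): Q x + c + A^T lambda = 0.
Primal feasibility: A x = b.

This gives the KKT block system:
  [ Q   A^T ] [ x     ]   [-c ]
  [ A    0  ] [ lambda ] = [ b ]

Solving the linear system:
  x*      = (-1.6703, -3.1099)
  lambda* = (-6.1429)
  f(x*)   = 32.9505

x* = (-1.6703, -3.1099), lambda* = (-6.1429)


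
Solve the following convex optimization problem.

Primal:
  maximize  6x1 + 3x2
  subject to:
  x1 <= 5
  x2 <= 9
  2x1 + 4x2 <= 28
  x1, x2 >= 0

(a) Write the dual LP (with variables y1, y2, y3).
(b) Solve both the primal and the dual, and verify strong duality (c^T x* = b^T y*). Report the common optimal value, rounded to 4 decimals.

The standard primal-dual pair for 'max c^T x s.t. A x <= b, x >= 0' is:
  Dual:  min b^T y  s.t.  A^T y >= c,  y >= 0.

So the dual LP is:
  minimize  5y1 + 9y2 + 28y3
  subject to:
    y1 + 2y3 >= 6
    y2 + 4y3 >= 3
    y1, y2, y3 >= 0

Solving the primal: x* = (5, 4.5).
  primal value c^T x* = 43.5.
Solving the dual: y* = (4.5, 0, 0.75).
  dual value b^T y* = 43.5.
Strong duality: c^T x* = b^T y*. Confirmed.

43.5


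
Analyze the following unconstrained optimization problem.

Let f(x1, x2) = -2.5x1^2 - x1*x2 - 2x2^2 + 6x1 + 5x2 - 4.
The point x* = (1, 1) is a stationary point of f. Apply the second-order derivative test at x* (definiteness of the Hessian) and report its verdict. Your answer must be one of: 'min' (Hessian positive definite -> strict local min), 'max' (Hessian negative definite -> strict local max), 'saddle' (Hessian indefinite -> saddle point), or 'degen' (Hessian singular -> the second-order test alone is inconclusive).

Compute the Hessian H = grad^2 f:
  H = [[-5, -1], [-1, -4]]
Verify stationarity: grad f(x*) = H x* + g = (0, 0).
Eigenvalues of H: -5.618, -3.382.
Both eigenvalues < 0, so H is negative definite -> x* is a strict local max.

max


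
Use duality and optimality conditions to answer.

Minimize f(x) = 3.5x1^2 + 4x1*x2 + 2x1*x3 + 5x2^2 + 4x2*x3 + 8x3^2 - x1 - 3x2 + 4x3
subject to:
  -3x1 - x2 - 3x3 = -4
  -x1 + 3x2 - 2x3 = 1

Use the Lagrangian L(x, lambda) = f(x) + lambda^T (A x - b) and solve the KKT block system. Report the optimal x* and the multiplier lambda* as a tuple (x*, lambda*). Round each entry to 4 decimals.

Form the Lagrangian:
  L(x, lambda) = (1/2) x^T Q x + c^T x + lambda^T (A x - b)
Stationarity (grad_x L = 0): Q x + c + A^T lambda = 0.
Primal feasibility: A x = b.

This gives the KKT block system:
  [ Q   A^T ] [ x     ]   [-c ]
  [ A    0  ] [ lambda ] = [ b ]

Solving the linear system:
  x*      = (1.1568, 0.6845, -0.0516)
  lambda* = (3.7463, -1.5065)
  f(x*)   = 6.5374

x* = (1.1568, 0.6845, -0.0516), lambda* = (3.7463, -1.5065)


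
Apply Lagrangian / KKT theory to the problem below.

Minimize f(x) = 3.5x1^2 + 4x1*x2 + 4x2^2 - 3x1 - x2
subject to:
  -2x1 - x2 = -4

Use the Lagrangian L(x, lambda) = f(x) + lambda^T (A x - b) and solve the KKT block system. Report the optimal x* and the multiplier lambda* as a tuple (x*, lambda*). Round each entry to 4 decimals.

Form the Lagrangian:
  L(x, lambda) = (1/2) x^T Q x + c^T x + lambda^T (A x - b)
Stationarity (grad_x L = 0): Q x + c + A^T lambda = 0.
Primal feasibility: A x = b.

This gives the KKT block system:
  [ Q   A^T ] [ x     ]   [-c ]
  [ A    0  ] [ lambda ] = [ b ]

Solving the linear system:
  x*      = (2.1304, -0.2609)
  lambda* = (5.4348)
  f(x*)   = 7.8043

x* = (2.1304, -0.2609), lambda* = (5.4348)


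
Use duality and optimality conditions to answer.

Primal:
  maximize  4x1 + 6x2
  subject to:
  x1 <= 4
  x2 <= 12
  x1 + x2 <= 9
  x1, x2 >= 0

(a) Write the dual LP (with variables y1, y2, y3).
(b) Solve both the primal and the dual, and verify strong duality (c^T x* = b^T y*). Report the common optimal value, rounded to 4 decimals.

The standard primal-dual pair for 'max c^T x s.t. A x <= b, x >= 0' is:
  Dual:  min b^T y  s.t.  A^T y >= c,  y >= 0.

So the dual LP is:
  minimize  4y1 + 12y2 + 9y3
  subject to:
    y1 + y3 >= 4
    y2 + y3 >= 6
    y1, y2, y3 >= 0

Solving the primal: x* = (0, 9).
  primal value c^T x* = 54.
Solving the dual: y* = (0, 0, 6).
  dual value b^T y* = 54.
Strong duality: c^T x* = b^T y*. Confirmed.

54


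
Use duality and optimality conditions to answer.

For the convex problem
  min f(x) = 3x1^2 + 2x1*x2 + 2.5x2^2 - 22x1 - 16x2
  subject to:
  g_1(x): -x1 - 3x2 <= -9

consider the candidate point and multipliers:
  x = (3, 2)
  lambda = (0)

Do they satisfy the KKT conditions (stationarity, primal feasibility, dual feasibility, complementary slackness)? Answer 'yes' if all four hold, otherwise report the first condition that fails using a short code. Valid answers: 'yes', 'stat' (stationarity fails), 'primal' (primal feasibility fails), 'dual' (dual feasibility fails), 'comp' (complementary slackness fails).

Gradient of f: grad f(x) = Q x + c = (0, 0)
Constraint values g_i(x) = a_i^T x - b_i:
  g_1((3, 2)) = 0
Stationarity residual: grad f(x) + sum_i lambda_i a_i = (0, 0)
  -> stationarity OK
Primal feasibility (all g_i <= 0): OK
Dual feasibility (all lambda_i >= 0): OK
Complementary slackness (lambda_i * g_i(x) = 0 for all i): OK

Verdict: yes, KKT holds.

yes


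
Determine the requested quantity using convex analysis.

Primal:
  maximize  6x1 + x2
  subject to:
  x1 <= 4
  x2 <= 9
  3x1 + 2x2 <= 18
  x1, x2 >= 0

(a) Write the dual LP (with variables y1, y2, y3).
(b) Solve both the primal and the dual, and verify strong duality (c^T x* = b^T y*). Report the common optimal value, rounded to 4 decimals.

The standard primal-dual pair for 'max c^T x s.t. A x <= b, x >= 0' is:
  Dual:  min b^T y  s.t.  A^T y >= c,  y >= 0.

So the dual LP is:
  minimize  4y1 + 9y2 + 18y3
  subject to:
    y1 + 3y3 >= 6
    y2 + 2y3 >= 1
    y1, y2, y3 >= 0

Solving the primal: x* = (4, 3).
  primal value c^T x* = 27.
Solving the dual: y* = (4.5, 0, 0.5).
  dual value b^T y* = 27.
Strong duality: c^T x* = b^T y*. Confirmed.

27


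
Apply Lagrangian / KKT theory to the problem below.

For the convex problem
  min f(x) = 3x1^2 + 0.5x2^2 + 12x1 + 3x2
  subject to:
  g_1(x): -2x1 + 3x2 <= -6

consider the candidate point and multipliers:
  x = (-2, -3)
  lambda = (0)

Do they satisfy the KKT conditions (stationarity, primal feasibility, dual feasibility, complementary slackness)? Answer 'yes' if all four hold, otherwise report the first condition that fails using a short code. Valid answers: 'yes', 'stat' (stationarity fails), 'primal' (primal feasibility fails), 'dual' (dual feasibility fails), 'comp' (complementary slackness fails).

Gradient of f: grad f(x) = Q x + c = (0, 0)
Constraint values g_i(x) = a_i^T x - b_i:
  g_1((-2, -3)) = 1
Stationarity residual: grad f(x) + sum_i lambda_i a_i = (0, 0)
  -> stationarity OK
Primal feasibility (all g_i <= 0): FAILS
Dual feasibility (all lambda_i >= 0): OK
Complementary slackness (lambda_i * g_i(x) = 0 for all i): OK

Verdict: the first failing condition is primal_feasibility -> primal.

primal


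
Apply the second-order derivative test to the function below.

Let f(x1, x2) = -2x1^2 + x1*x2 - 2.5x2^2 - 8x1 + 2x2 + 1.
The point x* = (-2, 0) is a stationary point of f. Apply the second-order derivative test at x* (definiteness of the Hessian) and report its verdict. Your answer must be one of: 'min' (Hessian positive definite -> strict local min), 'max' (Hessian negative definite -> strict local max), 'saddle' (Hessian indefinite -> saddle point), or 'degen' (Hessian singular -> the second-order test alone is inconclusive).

Compute the Hessian H = grad^2 f:
  H = [[-4, 1], [1, -5]]
Verify stationarity: grad f(x*) = H x* + g = (0, 0).
Eigenvalues of H: -5.618, -3.382.
Both eigenvalues < 0, so H is negative definite -> x* is a strict local max.

max


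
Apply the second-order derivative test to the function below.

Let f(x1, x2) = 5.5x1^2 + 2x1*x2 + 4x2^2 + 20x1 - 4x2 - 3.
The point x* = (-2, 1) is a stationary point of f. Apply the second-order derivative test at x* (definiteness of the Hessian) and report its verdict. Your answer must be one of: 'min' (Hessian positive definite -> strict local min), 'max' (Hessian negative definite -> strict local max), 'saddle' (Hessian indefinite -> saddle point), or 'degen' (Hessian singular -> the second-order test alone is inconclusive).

Compute the Hessian H = grad^2 f:
  H = [[11, 2], [2, 8]]
Verify stationarity: grad f(x*) = H x* + g = (0, 0).
Eigenvalues of H: 7, 12.
Both eigenvalues > 0, so H is positive definite -> x* is a strict local min.

min


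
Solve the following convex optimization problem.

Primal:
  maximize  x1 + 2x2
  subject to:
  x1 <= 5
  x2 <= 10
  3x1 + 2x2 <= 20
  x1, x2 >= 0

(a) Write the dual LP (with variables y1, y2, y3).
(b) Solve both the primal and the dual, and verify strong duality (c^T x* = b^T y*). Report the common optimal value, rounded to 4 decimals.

The standard primal-dual pair for 'max c^T x s.t. A x <= b, x >= 0' is:
  Dual:  min b^T y  s.t.  A^T y >= c,  y >= 0.

So the dual LP is:
  minimize  5y1 + 10y2 + 20y3
  subject to:
    y1 + 3y3 >= 1
    y2 + 2y3 >= 2
    y1, y2, y3 >= 0

Solving the primal: x* = (0, 10).
  primal value c^T x* = 20.
Solving the dual: y* = (0, 0, 1).
  dual value b^T y* = 20.
Strong duality: c^T x* = b^T y*. Confirmed.

20


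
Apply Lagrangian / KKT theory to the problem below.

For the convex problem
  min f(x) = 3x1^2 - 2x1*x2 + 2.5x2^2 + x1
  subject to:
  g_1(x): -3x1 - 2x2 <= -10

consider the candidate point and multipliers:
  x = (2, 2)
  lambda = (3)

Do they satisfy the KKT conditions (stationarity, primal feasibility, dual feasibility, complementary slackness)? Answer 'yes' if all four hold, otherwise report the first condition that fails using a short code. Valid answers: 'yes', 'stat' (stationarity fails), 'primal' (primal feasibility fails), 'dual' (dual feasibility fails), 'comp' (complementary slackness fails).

Gradient of f: grad f(x) = Q x + c = (9, 6)
Constraint values g_i(x) = a_i^T x - b_i:
  g_1((2, 2)) = 0
Stationarity residual: grad f(x) + sum_i lambda_i a_i = (0, 0)
  -> stationarity OK
Primal feasibility (all g_i <= 0): OK
Dual feasibility (all lambda_i >= 0): OK
Complementary slackness (lambda_i * g_i(x) = 0 for all i): OK

Verdict: yes, KKT holds.

yes


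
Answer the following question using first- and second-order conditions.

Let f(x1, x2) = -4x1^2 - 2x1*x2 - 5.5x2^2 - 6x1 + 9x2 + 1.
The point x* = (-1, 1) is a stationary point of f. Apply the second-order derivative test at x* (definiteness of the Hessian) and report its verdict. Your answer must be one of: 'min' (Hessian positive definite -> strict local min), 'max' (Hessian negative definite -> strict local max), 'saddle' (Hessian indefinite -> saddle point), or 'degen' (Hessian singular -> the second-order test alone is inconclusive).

Compute the Hessian H = grad^2 f:
  H = [[-8, -2], [-2, -11]]
Verify stationarity: grad f(x*) = H x* + g = (0, 0).
Eigenvalues of H: -12, -7.
Both eigenvalues < 0, so H is negative definite -> x* is a strict local max.

max


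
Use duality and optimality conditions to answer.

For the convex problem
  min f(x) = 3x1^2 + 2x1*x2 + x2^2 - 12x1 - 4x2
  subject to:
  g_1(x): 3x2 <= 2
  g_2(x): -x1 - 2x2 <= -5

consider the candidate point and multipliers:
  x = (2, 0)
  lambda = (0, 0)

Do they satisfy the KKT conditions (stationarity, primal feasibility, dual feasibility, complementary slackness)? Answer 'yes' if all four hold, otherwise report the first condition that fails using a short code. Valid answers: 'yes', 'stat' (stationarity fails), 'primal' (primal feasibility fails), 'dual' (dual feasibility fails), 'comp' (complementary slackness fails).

Gradient of f: grad f(x) = Q x + c = (0, 0)
Constraint values g_i(x) = a_i^T x - b_i:
  g_1((2, 0)) = -2
  g_2((2, 0)) = 3
Stationarity residual: grad f(x) + sum_i lambda_i a_i = (0, 0)
  -> stationarity OK
Primal feasibility (all g_i <= 0): FAILS
Dual feasibility (all lambda_i >= 0): OK
Complementary slackness (lambda_i * g_i(x) = 0 for all i): OK

Verdict: the first failing condition is primal_feasibility -> primal.

primal


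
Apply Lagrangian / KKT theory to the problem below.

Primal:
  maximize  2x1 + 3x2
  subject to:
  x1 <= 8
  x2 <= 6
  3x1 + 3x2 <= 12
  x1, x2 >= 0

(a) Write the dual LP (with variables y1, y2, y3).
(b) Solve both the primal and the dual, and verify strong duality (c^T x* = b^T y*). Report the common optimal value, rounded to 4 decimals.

The standard primal-dual pair for 'max c^T x s.t. A x <= b, x >= 0' is:
  Dual:  min b^T y  s.t.  A^T y >= c,  y >= 0.

So the dual LP is:
  minimize  8y1 + 6y2 + 12y3
  subject to:
    y1 + 3y3 >= 2
    y2 + 3y3 >= 3
    y1, y2, y3 >= 0

Solving the primal: x* = (0, 4).
  primal value c^T x* = 12.
Solving the dual: y* = (0, 0, 1).
  dual value b^T y* = 12.
Strong duality: c^T x* = b^T y*. Confirmed.

12


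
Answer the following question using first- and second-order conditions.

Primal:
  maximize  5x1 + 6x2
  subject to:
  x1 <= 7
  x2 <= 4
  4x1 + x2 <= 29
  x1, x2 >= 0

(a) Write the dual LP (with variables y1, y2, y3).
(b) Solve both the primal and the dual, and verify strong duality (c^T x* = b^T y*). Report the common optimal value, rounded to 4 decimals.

The standard primal-dual pair for 'max c^T x s.t. A x <= b, x >= 0' is:
  Dual:  min b^T y  s.t.  A^T y >= c,  y >= 0.

So the dual LP is:
  minimize  7y1 + 4y2 + 29y3
  subject to:
    y1 + 4y3 >= 5
    y2 + y3 >= 6
    y1, y2, y3 >= 0

Solving the primal: x* = (6.25, 4).
  primal value c^T x* = 55.25.
Solving the dual: y* = (0, 4.75, 1.25).
  dual value b^T y* = 55.25.
Strong duality: c^T x* = b^T y*. Confirmed.

55.25


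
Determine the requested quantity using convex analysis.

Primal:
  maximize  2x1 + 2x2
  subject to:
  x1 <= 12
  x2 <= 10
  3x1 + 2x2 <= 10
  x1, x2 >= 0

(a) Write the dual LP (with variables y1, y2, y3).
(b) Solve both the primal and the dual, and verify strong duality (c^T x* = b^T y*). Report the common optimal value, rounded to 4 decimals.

The standard primal-dual pair for 'max c^T x s.t. A x <= b, x >= 0' is:
  Dual:  min b^T y  s.t.  A^T y >= c,  y >= 0.

So the dual LP is:
  minimize  12y1 + 10y2 + 10y3
  subject to:
    y1 + 3y3 >= 2
    y2 + 2y3 >= 2
    y1, y2, y3 >= 0

Solving the primal: x* = (0, 5).
  primal value c^T x* = 10.
Solving the dual: y* = (0, 0, 1).
  dual value b^T y* = 10.
Strong duality: c^T x* = b^T y*. Confirmed.

10


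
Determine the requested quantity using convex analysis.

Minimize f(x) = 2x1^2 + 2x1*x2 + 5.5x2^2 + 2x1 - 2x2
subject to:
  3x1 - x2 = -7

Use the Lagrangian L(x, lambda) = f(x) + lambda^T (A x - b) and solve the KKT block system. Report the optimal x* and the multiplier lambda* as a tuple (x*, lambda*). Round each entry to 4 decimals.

Form the Lagrangian:
  L(x, lambda) = (1/2) x^T Q x + c^T x + lambda^T (A x - b)
Stationarity (grad_x L = 0): Q x + c + A^T lambda = 0.
Primal feasibility: A x = b.

This gives the KKT block system:
  [ Q   A^T ] [ x     ]   [-c ]
  [ A    0  ] [ lambda ] = [ b ]

Solving the linear system:
  x*      = (-2.0957, 0.713)
  lambda* = (1.6522)
  f(x*)   = 2.9739

x* = (-2.0957, 0.713), lambda* = (1.6522)


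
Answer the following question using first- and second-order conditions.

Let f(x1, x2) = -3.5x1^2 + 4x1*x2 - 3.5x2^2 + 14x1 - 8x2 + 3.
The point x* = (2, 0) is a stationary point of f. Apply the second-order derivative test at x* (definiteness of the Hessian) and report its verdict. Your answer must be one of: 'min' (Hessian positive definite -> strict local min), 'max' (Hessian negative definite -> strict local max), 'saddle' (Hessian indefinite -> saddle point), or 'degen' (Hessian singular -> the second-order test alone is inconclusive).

Compute the Hessian H = grad^2 f:
  H = [[-7, 4], [4, -7]]
Verify stationarity: grad f(x*) = H x* + g = (0, 0).
Eigenvalues of H: -11, -3.
Both eigenvalues < 0, so H is negative definite -> x* is a strict local max.

max
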